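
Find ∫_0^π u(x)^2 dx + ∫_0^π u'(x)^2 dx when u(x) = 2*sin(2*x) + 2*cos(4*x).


||u||_{H^1(0,π)}^2 = 44*π

u'(x) = -8*sin(4*x) + 4*cos(2*x).
Expand u² and (u')² and integrate term by term on (0, π), using: for integers n ≥ 1, ∫_0^π sin²(nx) dx = ∫_0^π cos²(nx) dx = π/2; for n ≠ n', ∫_0^π sin(nx)sin(n'x) dx = ∫_0^π cos(nx)cos(n'x) dx = 0; and by product-to-sum, ∫_0^π sin(nx)cos(n'x) dx = ½∫_0^π [sin((n+n')x) + sin((n−n')x)] dx, which is 0 when n+n' is even and 2n/(n²−n'²) when n+n' is odd (it need not vanish on (0, π)).
  u² squared terms: (2)²·∫cos(4x)² dx = 4·π/2 = 2*π;  (2)²·∫sin(2x)² dx = 4·π/2 = 2*π.
  u² cross terms: 2·(2)·(2)·∫cos(4x)·sin(2x) dx = 8·(0) = 0.
  So ∫_0^π u² dx = 2*π + 2*π + 0 = 4*π.
  (u')² squared terms: (-8)²·∫sin(4x)² dx = 64·π/2 = 32*π;  (4)²·∫cos(2x)² dx = 16·π/2 = 8*π.
  (u')² cross terms: 2·(-8)·(4)·∫sin(4x)·cos(2x) dx = -64·(0) = 0.
  So ∫_0^π (u')² dx = 32*π + 8*π + 0 = 40*π.
||u||_{H^1}^2 = (4*π) + (40*π) = 44*π.


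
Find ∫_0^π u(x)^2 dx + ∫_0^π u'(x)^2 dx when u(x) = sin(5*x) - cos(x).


||u||_{H^1(0,π)}^2 = 14*π

u'(x) = sin(x) + 5*cos(5*x).
Expand u² and (u')² and integrate term by term on (0, π), using: for integers n ≥ 1, ∫_0^π sin²(nx) dx = ∫_0^π cos²(nx) dx = π/2; for n ≠ n', ∫_0^π sin(nx)sin(n'x) dx = ∫_0^π cos(nx)cos(n'x) dx = 0; and by product-to-sum, ∫_0^π sin(nx)cos(n'x) dx = ½∫_0^π [sin((n+n')x) + sin((n−n')x)] dx, which is 0 when n+n' is even and 2n/(n²−n'²) when n+n' is odd (it need not vanish on (0, π)).
  u² squared terms: (-1)²·∫cos(x)² dx = 1·π/2 = π/2;  (1)²·∫sin(5x)² dx = 1·π/2 = π/2.
  u² cross terms: 2·(-1)·(1)·∫cos(x)·sin(5x) dx = -2·(0) = 0.
  So ∫_0^π u² dx = π/2 + π/2 + 0 = π.
  (u')² squared terms: (5)²·∫cos(5x)² dx = 25·π/2 = 25*π/2;  (1)²·∫sin(x)² dx = 1·π/2 = π/2.
  (u')² cross terms: 2·(5)·(1)·∫cos(5x)·sin(x) dx = 10·(0) = 0.
  So ∫_0^π (u')² dx = 25*π/2 + π/2 + 0 = 13*π.
||u||_{H^1}^2 = (π) + (13*π) = 14*π.


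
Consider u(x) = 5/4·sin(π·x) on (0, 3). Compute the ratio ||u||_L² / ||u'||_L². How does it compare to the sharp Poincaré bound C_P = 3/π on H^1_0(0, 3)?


||u||_L² / ||u'||_L² = 1/π < C_P = 3/π.

u(x) = 5/4·sin(π·x), so u'(x) = 5*π*cos(π*x)/4.
Writing u(x) = A·sin(kπx/L) with A = 5/4 and k = 3, use ∫_0^L sin²(kπx/L) dx = L/2 and ∫_0^L cos²(kπx/L) dx = L/2.
u² = 25/16·sin²(π·x) and (u')² = 25*π^2/16·cos²(π·x), and each of sin², cos² integrates to L/2 = 3/2 over (0, 3).
∫_0^3 u² dx = 75/32, so ||u||_L² = 5*sqrt(6)/8.
∫_0^3 (u')² dx = 75*π^2/32, so ||u'||_L² = 5*sqrt(6)*π/8.
Ratio ||u||_L² / ||u'||_L² = 1/π.
Sharp Poincaré constant on H^1_0(0, 3) is C_P = L/π = 3/π, achieved by sin(π/3·x).
This is the k = 3 harmonic; the ratio L/(kπ) is strictly less than C_P = L/π, consistent with the sharp inequality ||u||_L² ≤ C_P ||u'||_L².


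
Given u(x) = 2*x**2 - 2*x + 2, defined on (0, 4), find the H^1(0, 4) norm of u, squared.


||u||_{H^1}^2 = 11168/15

The H^1 norm (squared) on an interval (0, L) is
  ||u||_{H^1}^2 = ∫_0^L u(x)^2 dx + ∫_0^L u'(x)^2 dx.
Compute u'(x) = 4*x - 2.
Then u(x)^2 = 4*x**4 - 8*x**3 + 12*x**2 - 8*x + 4 and u'(x)^2 = 16*x**2 - 16*x + 4.
Integrate each monomial from 0 to 4 using ∫_0^4 c·x^n dx = c·4^(n+1)/(n+1):
  ∫_0^4 u(x)^2 dx = ∫_0^4 (4*x^4 - 8*x^3 + 12*x^2 - 8*x + 4) dx. Term by term:
    ∫_0^4 4*x^4 dx = 4096/5;  ∫_0^4 -8*x^3 dx = -512;  ∫_0^4 12*x^2 dx = 256;
    ∫_0^4 -8*x dx = -64;  ∫_0^4 4 dx = 16.
  Sum: 4096/5 − 512 + 256 − 64 + 16 = 2576/5.
  ∫_0^4 u'(x)^2 dx = ∫_0^4 (16*x^2 - 16*x + 4) dx. Term by term:
    ∫_0^4 16*x^2 dx = 1024/3;  ∫_0^4 -16*x dx = -128;  ∫_0^4 4 dx = 16.
  Sum: 1024/3 − 128 + 16 = 688/3.
Adding: ||u||_{H^1}^2 = 2576/5 + 688/3 = 11168/15.


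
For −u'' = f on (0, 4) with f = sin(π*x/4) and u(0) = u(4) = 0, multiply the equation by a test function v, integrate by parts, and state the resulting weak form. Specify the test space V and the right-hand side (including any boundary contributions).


V = H^1_0(0, 4) (so v(0) = v(4) = 0); weak form: ∫_0^4 u'v' dx = ∫_0^4 (sin(π*x/4)) v dx for all v ∈ V.

Multiply both sides by a test function v and integrate from 0 to 4:
  ∫_0^4 −u''(x) v(x) dx = ∫_0^4 f(x) v(x) dx.
Integrate the LHS by parts once:
  ∫_0^4 −u'' v dx = −[u'(x) v(x)]_0^4 + ∫_0^4 u'(x) v'(x) dx.
Thus ∫_0^4 u'(x) v'(x) dx = ∫_0^4 f(x) v(x) dx + [u'(x) v(x)]_0^4.
Choose V so that boundary terms are either known or forced to vanish.
u is Dirichlet: u(0) = u(4) = 0. Let V = H^1_0(0, 4); then v(0) = v(4) = 0, and [u' v]_0^4 = 0.
Weak formulation: find u (satisfying any essential BC) such that ∫_0^4 u'(x) v'(x) dx = ∫_0^4 f v dx for all v ∈ V.
Substituting f(x) = sin(π*x/4), the right-hand side is ∫_0^4 (sin(π*x/4)) v dx.


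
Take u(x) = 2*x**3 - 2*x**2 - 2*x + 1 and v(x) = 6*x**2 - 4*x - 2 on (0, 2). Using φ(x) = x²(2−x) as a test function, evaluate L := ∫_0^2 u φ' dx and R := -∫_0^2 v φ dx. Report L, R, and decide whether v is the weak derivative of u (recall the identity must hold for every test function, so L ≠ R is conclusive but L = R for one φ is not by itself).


LHS = -56/15, RHS = -56/15. Yes, v = u' weakly.

u(x) = 2*x**3 - 2*x**2 - 2*x + 1, classical derivative u'(x) = 6*x**2 - 4*x - 2.
φ(x) = x²(2−x), so φ'(x) = x*(4 - 3*x).
Note φ(0) = φ(2) = 0, so the boundary term u·φ vanishes.
LHS = ∫_0^2 u(x) φ'(x) dx = ∫_0^2 (-6*x^5 + 14*x^4 - 2*x^3 - 11*x^2 + 4*x) dx. Term by term:
  ∫_0^2 -6*x^5 dx = -64;  ∫_0^2 14*x^4 dx = 448/5;  ∫_0^2 -2*x^3 dx = -8;
  ∫_0^2 -11*x^2 dx = -88/3;  ∫_0^2 4*x dx = 8.
Sum: -64 + 448/5 − 8 − 88/3 + 8 = -56/15.
So LHS = -56/15.
∫_0^2 v(x) φ(x) dx = ∫_0^2 (-6*x^5 + 16*x^4 - 6*x^3 - 4*x^2) dx. Term by term:
  ∫_0^2 -6*x^5 dx = -64;  ∫_0^2 16*x^4 dx = 512/5;  ∫_0^2 -6*x^3 dx = -24;
  ∫_0^2 -4*x^2 dx = -32/3.
Sum: -64 + 512/5 − 24 − 32/3 = 56/15.
So RHS = -∫_0^2 v(x) φ(x) dx = -56/15.
LHS = RHS, so the identity holds for this test φ.
Moreover u is smooth here and v(x) = u'(x) = 6*x**2 - 4*x - 2 pointwise, so the identity holds for every test function. Hence v is the weak derivative of u.


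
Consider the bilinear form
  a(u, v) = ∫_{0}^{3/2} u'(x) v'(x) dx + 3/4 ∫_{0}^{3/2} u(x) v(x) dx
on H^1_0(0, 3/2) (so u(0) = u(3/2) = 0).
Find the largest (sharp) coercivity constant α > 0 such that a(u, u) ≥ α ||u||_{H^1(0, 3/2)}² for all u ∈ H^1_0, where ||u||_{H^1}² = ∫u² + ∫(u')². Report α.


α = (27 + 16*π^2)/(4*(9 + 4*π^2))

Coercivity of a(·,·) on H^1_0(0, 3/2) means a(u, u) ≥ α ||u||_{H^1}² for every u ∈ H^1_0.
The interval has length L = 3/2, and Poincaré/coercivity depend only on L. Here a(u, u) = ∫(u')² + (3/4)·∫u².
Here 0 < c = 3/4 < 1. The condition a(u,u) ≥ α||u||_{H^1}² reads (1−α)∫(u')² ≥ (α−c)∫u². Any admissible α is ≤ 1 (rapidly oscillating u have ∫u²/∫(u')² → 0), and α = 1 would force 0 ≥ (1−c)∫u², impossible since c < 1; so 1−α > 0. By the sharp Poincaré inequality on H^1_0 of an interval of length L, ∫(u')² ≥ (π/L)²∫u² with equality for the first sine mode sin(π(x−x₀)/L) (x₀ the left endpoint), so the inequality holds for all u iff (1−α)(π/L)² ≥ α − c, i.e. α ≤ ((π/L)² + c)/((π/L)² + 1) = (1 + c(L/π)²)/(1 + (L/π)²). With (π/L)² = 4*π^2/9 and c = 3/4, the largest admissible constant is α = ((π/L)² + c)/((π/L)² + 1).
Simplifying, α = (27 + 16*π^2)/(4*(9 + 4*π^2)).


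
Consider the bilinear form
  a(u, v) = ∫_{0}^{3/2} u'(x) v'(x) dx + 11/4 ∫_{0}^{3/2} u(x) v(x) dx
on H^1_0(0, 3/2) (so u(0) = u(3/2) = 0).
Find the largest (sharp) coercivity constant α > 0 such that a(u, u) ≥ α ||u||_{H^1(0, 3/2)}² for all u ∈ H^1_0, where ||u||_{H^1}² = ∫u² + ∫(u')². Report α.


α = 1

Coercivity of a(·,·) on H^1_0(0, 3/2) means a(u, u) ≥ α ||u||_{H^1}² for every u ∈ H^1_0.
The interval has length L = 3/2, and Poincaré/coercivity depend only on L. Here a(u, u) = ∫(u')² + (11/4)·∫u².
Here c = 11/4 ≥ 1, so a(u,u) = ∫(u')² + c∫u² ≥ ∫(u')² + ∫u² = ||u||_{H^1}², i.e. α = 1 works. No larger α is possible: a(u,u) ≥ α||u||_{H^1}² means (1−α)∫(u')² ≥ (α−c)∫u², and for the modes u_n = sin(nπ(x−x₀)/L) (x₀ the left endpoint) one has ∫u_n²/∫(u_n')² = (L/(nπ))² → 0, so a(u_n,u_n)/||u_n||_{H^1}² → 1. Hence the optimal constant is α = 1.
Therefore α = 1.


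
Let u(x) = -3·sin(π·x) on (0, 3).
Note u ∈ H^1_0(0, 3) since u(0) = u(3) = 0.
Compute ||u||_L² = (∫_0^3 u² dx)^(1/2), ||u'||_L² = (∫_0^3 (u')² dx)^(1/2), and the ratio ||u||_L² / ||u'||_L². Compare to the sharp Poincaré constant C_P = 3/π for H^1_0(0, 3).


||u||_L² / ||u'||_L² = 1/π < C_P = 3/π.

u(x) = -3·sin(π·x), so u'(x) = -3*π*cos(π*x).
Writing u(x) = A·sin(kπx/L) with A = -3 and k = 3, use ∫_0^L sin²(kπx/L) dx = L/2 and ∫_0^L cos²(kπx/L) dx = L/2.
u² = 9·sin²(π·x) and (u')² = 9*π^2·cos²(π·x), and each of sin², cos² integrates to L/2 = 3/2 over (0, 3).
∫_0^3 u² dx = 27/2, so ||u||_L² = 3*sqrt(6)/2.
∫_0^3 (u')² dx = 27*π^2/2, so ||u'||_L² = 3*sqrt(6)*π/2.
Ratio ||u||_L² / ||u'||_L² = 1/π.
Sharp Poincaré constant on H^1_0(0, 3) is C_P = L/π = 3/π, achieved by sin(π/3·x).
This is the k = 3 harmonic; the ratio L/(kπ) is strictly less than C_P = L/π, consistent with the sharp inequality ||u||_L² ≤ C_P ||u'||_L².


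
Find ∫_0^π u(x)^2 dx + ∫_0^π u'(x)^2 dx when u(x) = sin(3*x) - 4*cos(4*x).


||u||_{H^1(0,π)}^2 = 816/7 + 141*π

u'(x) = 16*sin(4*x) + 3*cos(3*x).
Expand u² and (u')² and integrate term by term on (0, π), using: for integers n ≥ 1, ∫_0^π sin²(nx) dx = ∫_0^π cos²(nx) dx = π/2; for n ≠ n', ∫_0^π sin(nx)sin(n'x) dx = ∫_0^π cos(nx)cos(n'x) dx = 0; and by product-to-sum, ∫_0^π sin(nx)cos(n'x) dx = ½∫_0^π [sin((n+n')x) + sin((n−n')x)] dx, which is 0 when n+n' is even and 2n/(n²−n'²) when n+n' is odd (it need not vanish on (0, π)).
  u² squared terms: (-4)²·∫cos(4x)² dx = 16·π/2 = 8*π;  (1)²·∫sin(3x)² dx = 1·π/2 = π/2.
  u² cross terms: 2·(-4)·(1)·∫cos(4x)·sin(3x) dx = -8·(-6/7) = 48/7.
  So ∫_0^π u² dx = 8*π + π/2 + 48/7 = 48/7 + 17*π/2.
  (u')² squared terms: (3)²·∫cos(3x)² dx = 9·π/2 = 9*π/2;  (16)²·∫sin(4x)² dx = 256·π/2 = 128*π.
  (u')² cross terms: 2·(3)·(16)·∫cos(3x)·sin(4x) dx = 96·(8/7) = 768/7.
  So ∫_0^π (u')² dx = 9*π/2 + 128*π + 768/7 = 768/7 + 265*π/2.
||u||_{H^1}^2 = (48/7 + 17*π/2) + (768/7 + 265*π/2) = 816/7 + 141*π.


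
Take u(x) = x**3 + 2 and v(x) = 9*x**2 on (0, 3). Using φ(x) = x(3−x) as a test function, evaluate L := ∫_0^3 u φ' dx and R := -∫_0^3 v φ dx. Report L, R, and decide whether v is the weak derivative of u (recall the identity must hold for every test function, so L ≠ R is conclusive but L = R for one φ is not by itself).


LHS = -729/20, RHS = -2187/20. No, v is not the weak derivative of u.

u(x) = x**3 + 2, classical derivative u'(x) = 3*x**2.
φ(x) = x(3−x), so φ'(x) = 3 - 2*x.
Note φ(0) = φ(3) = 0, so the boundary term u·φ vanishes.
LHS = ∫_0^3 u(x) φ'(x) dx = ∫_0^3 (-2*x^4 + 3*x^3 - 4*x + 6) dx. Term by term:
  ∫_0^3 -2*x^4 dx = -486/5;  ∫_0^3 3*x^3 dx = 243/4;  ∫_0^3 -4*x dx = -18;
  ∫_0^3 6 dx = 18.
Sum: -486/5 + 243/4 − 18 + 18 = -729/20.
So LHS = -729/20.
∫_0^3 v(x) φ(x) dx = ∫_0^3 (-9*x^4 + 27*x^3) dx. Term by term:
  ∫_0^3 -9*x^4 dx = -2187/5;  ∫_0^3 27*x^3 dx = 2187/4.
Sum: -2187/5 + 2187/4 = 2187/20.
So RHS = -∫_0^3 v(x) φ(x) dx = -2187/20.
LHS − RHS = 729/10 ≠ 0, so the identity fails.
(For a valid weak derivative the identity must hold for EVERY test function, in particular this one. The failure shows v is NOT the weak derivative of u.)
Correct weak derivative would be u'(x) = 3*x**2.


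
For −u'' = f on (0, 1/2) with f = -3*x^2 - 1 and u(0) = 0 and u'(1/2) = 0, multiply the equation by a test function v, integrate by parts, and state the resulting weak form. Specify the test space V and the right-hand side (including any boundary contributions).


V = {v ∈ H^1(0, 1/2) : v(0) = 0} (test functions vanish at x = 0 where u is specified); weak form: ∫_0^1/2 u'v' dx = ∫_0^1/2 (-3*x^2 - 1) v dx for all v ∈ V.

Multiply both sides by a test function v and integrate from 0 to 1/2:
  ∫_0^1/2 −u''(x) v(x) dx = ∫_0^1/2 f(x) v(x) dx.
Integrate the LHS by parts once:
  ∫_0^1/2 −u'' v dx = −[u'(x) v(x)]_0^1/2 + ∫_0^1/2 u'(x) v'(x) dx.
Thus ∫_0^1/2 u'(x) v'(x) dx = ∫_0^1/2 f(x) v(x) dx + [u'(x) v(x)]_0^1/2.
Choose V so that boundary terms are either known or forced to vanish.
Mixed BC: u(0) = 0 (Dirichlet) and u'(1/2) = 0 (Neumann). Define V = {v ∈ H^1(0, 1/2) : v(0) = 0}. Then [u' v]_0^1/2 = u'(1/2)·v(1/2) − u'(0)·0 = 0.
Weak formulation: find u (satisfying any essential BC) such that ∫_0^1/2 u'(x) v'(x) dx = ∫_0^1/2 f v dx for all v ∈ V (Dirichlet at 0 absorbed into V; the Neumann datum at x = 1/2 is zero, so no boundary term remains).
Substituting f(x) = -3*x^2 - 1, the right-hand side is ∫_0^1/2 (-3*x^2 - 1) v dx.


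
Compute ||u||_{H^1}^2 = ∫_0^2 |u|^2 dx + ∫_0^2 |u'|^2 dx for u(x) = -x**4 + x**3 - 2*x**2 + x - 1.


||u||_{H^1}^2 = 12352/45

The H^1 norm (squared) on an interval (0, L) is
  ||u||_{H^1}^2 = ∫_0^L u(x)^2 dx + ∫_0^L u'(x)^2 dx.
Compute u'(x) = -4*x**3 + 3*x**2 - 4*x + 1.
Then u(x)^2 = x**8 - 2*x**7 + 5*x**6 - 6*x**5 + 8*x**4 - 6*x**3 + 5*x**2 - 2*x + 1 and u'(x)^2 = 16*x**6 - 24*x**5 + 41*x**4 - 32*x**3 + 22*x**2 - 8*x + 1.
Integrate each monomial from 0 to 2 using ∫_0^2 c·x^n dx = c·2^(n+1)/(n+1):
  ∫_0^2 u(x)^2 dx = ∫_0^2 (x^8 - 2*x^7 + 5*x^6 - 6*x^5 + 8*x^4 - 6*x^3 + 5*x^2 - 2*x + 1) dx. Term by term:
    ∫_0^2 x^8 dx = 512/9;  ∫_0^2 -2*x^7 dx = -64;  ∫_0^2 5*x^6 dx = 640/7;
    ∫_0^2 -6*x^5 dx = -64;  ∫_0^2 8*x^4 dx = 256/5;  ∫_0^2 -6*x^3 dx = -24;
    ∫_0^2 5*x^2 dx = 40/3;  ∫_0^2 -2*x dx = -4;  ∫_0^2 1 dx = 2.
  Sum: 512/9 − 64 + 640/7 − 64 + 256/5 − 24 + 40/3 − 4 + 2 = 18538/315.
  ∫_0^2 u'(x)^2 dx = ∫_0^2 (16*x^6 - 24*x^5 + 41*x^4 - 32*x^3 + 22*x^2 - 8*x + 1) dx. Term by term:
    ∫_0^2 16*x^6 dx = 2048/7;  ∫_0^2 -24*x^5 dx = -256;  ∫_0^2 41*x^4 dx = 1312/5;
    ∫_0^2 -32*x^3 dx = -128;  ∫_0^2 22*x^2 dx = 176/3;  ∫_0^2 -8*x dx = -16;
    ∫_0^2 1 dx = 2.
  Sum: 2048/7 − 256 + 1312/5 − 128 + 176/3 − 16 + 2 = 22642/105.
Adding: ||u||_{H^1}^2 = 18538/315 + 22642/105 = 12352/45.


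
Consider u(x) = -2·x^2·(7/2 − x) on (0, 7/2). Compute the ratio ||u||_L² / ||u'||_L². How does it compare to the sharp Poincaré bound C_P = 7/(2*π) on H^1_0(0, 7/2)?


||u||_L² / ||u'||_L² = sqrt(14)/4 < C_P = 7/(2*π).

u(x) = -2·x^2·(7/2 − x), so u'(x) = 2*x*(3*x - 7).
u(x) = -2·x^2·(7/2 − x) vanishes at x = 0 and x = 7/2, so u ∈ H^1_0(0, 7/2). Differentiate via the product rule and integrate the resulting polynomials term by term.
  ∫_0^7/2 u² dx = ∫_0^7/2 (4*x^6 - 28*x^5 + 49*x^4) dx. Term by term:
    ∫_0^7/2 4*x^6 dx = 117649/32;  ∫_0^7/2 -28*x^5 dx = -823543/96;  ∫_0^7/2 49*x^4 dx = 823543/160.
  Sum: 117649/32 − 823543/96 + 823543/160 = 117649/480.
  ∫_0^7/2 (u')² dx = ∫_0^7/2 (36*x^4 - 168*x^3 + 196*x^2) dx. Term by term:
    ∫_0^7/2 36*x^4 dx = 151263/40;  ∫_0^7/2 -168*x^3 dx = -50421/8;  ∫_0^7/2 196*x^2 dx = 16807/6.
  Sum: 151263/40 − 50421/8 + 16807/6 = 16807/60.
∫_0^7/2 u² dx = 117649/480, so ||u||_L² = 343*sqrt(30)/120.
∫_0^7/2 (u')² dx = 16807/60, so ||u'||_L² = 49*sqrt(105)/30.
Ratio ||u||_L² / ||u'||_L² = sqrt(14)/4.
Sharp Poincaré constant on H^1_0(0, 7/2) is C_P = L/π = 7/(2*π), achieved by sin(2*π/7·x).
A polynomial bump cannot attain the sharp Poincaré constant (only the first sine eigenfunction does), so the ratio is strictly less than C_P, consistent with ||u||_L² ≤ C_P ||u'||_L².


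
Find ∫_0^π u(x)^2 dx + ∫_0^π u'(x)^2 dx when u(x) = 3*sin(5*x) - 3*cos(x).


||u||_{H^1(0,π)}^2 = 126*π

u'(x) = 3*sin(x) + 15*cos(5*x).
Expand u² and (u')² and integrate term by term on (0, π), using: for integers n ≥ 1, ∫_0^π sin²(nx) dx = ∫_0^π cos²(nx) dx = π/2; for n ≠ n', ∫_0^π sin(nx)sin(n'x) dx = ∫_0^π cos(nx)cos(n'x) dx = 0; and by product-to-sum, ∫_0^π sin(nx)cos(n'x) dx = ½∫_0^π [sin((n+n')x) + sin((n−n')x)] dx, which is 0 when n+n' is even and 2n/(n²−n'²) when n+n' is odd (it need not vanish on (0, π)).
  u² squared terms: (-3)²·∫cos(x)² dx = 9·π/2 = 9*π/2;  (3)²·∫sin(5x)² dx = 9·π/2 = 9*π/2.
  u² cross terms: 2·(-3)·(3)·∫cos(x)·sin(5x) dx = -18·(0) = 0.
  So ∫_0^π u² dx = 9*π/2 + 9*π/2 + 0 = 9*π.
  (u')² squared terms: (3)²·∫sin(x)² dx = 9·π/2 = 9*π/2;  (15)²·∫cos(5x)² dx = 225·π/2 = 225*π/2.
  (u')² cross terms: 2·(3)·(15)·∫sin(x)·cos(5x) dx = 90·(0) = 0.
  So ∫_0^π (u')² dx = 9*π/2 + 225*π/2 + 0 = 117*π.
||u||_{H^1}^2 = (9*π) + (117*π) = 126*π.


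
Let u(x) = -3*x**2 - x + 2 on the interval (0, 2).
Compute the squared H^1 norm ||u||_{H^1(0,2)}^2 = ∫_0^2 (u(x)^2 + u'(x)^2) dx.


||u||_{H^1}^2 = 2614/15

The H^1 norm (squared) on an interval (0, L) is
  ||u||_{H^1}^2 = ∫_0^L u(x)^2 dx + ∫_0^L u'(x)^2 dx.
Compute u'(x) = -6*x - 1.
Then u(x)^2 = 9*x**4 + 6*x**3 - 11*x**2 - 4*x + 4 and u'(x)^2 = 36*x**2 + 12*x + 1.
Integrate each monomial from 0 to 2 using ∫_0^2 c·x^n dx = c·2^(n+1)/(n+1):
  ∫_0^2 u(x)^2 dx = ∫_0^2 (9*x^4 + 6*x^3 - 11*x^2 - 4*x + 4) dx. Term by term:
    ∫_0^2 9*x^4 dx = 288/5;  ∫_0^2 6*x^3 dx = 24;  ∫_0^2 -11*x^2 dx = -88/3;
    ∫_0^2 -4*x dx = -8;  ∫_0^2 4 dx = 8.
  Sum: 288/5 + 24 − 88/3 − 8 + 8 = 784/15.
  ∫_0^2 u'(x)^2 dx = ∫_0^2 (36*x^2 + 12*x + 1) dx. Term by term:
    ∫_0^2 36*x^2 dx = 96;  ∫_0^2 12*x dx = 24;  ∫_0^2 1 dx = 2.
  Sum: 96 + 24 + 2 = 122.
Adding: ||u||_{H^1}^2 = 784/15 + 122 = 2614/15.


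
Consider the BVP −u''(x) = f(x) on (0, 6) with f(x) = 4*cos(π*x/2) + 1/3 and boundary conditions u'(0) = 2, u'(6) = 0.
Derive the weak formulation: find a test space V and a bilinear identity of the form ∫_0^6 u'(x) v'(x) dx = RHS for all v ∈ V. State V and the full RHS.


V = H^1(0, 6) (v unrestricted at boundary; u is determined up to an additive constant); weak form: ∫_0^6 u'v' dx = ∫_0^6 (4*cos(π*x/2) + 1/3) v dx − 2·v(0) for all v ∈ V.

Multiply both sides by a test function v and integrate from 0 to 6:
  ∫_0^6 −u''(x) v(x) dx = ∫_0^6 f(x) v(x) dx.
Integrate the LHS by parts once:
  ∫_0^6 −u'' v dx = −[u'(x) v(x)]_0^6 + ∫_0^6 u'(x) v'(x) dx.
Thus ∫_0^6 u'(x) v'(x) dx = ∫_0^6 f(x) v(x) dx + [u'(x) v(x)]_0^6.
Choose V so that boundary terms are either known or forced to vanish.
u has inhomogeneous Neumann u'(0) = 2, u'(6) = 0. [u' v]_0^6 = (0)·v(6) − (2)·v(0) = − 2·v(0). Take V = H^1(0, 6); boundary term becomes part of RHS.
Weak formulation: find u (satisfying any essential BC) such that ∫_0^6 u'(x) v'(x) dx = ∫_0^6 f v dx − 2·v(0) for all v ∈ V (Neumann data are natural BCs: they enter the RHS as boundary terms).
Substituting f(x) = 4*cos(π*x/2) + 1/3, the right-hand side is ∫_0^6 (4*cos(π*x/2) + 1/3) v dx − 2·v(0).
Compatibility check (pure Neumann): taking v ≡ 1 ∈ V gives 0 = ∫_0^6 f dx + (0) − (2), i.e. ∫_0^6 f dx must equal u'(0) − u'(6) = 2. Indeed ∫_0^6 (4*cos(π*x/2) + 1/3) dx = 2, so the data are compatible. The solution is then unique only up to an additive constant (fix it e.g. by requiring ∫_0^6 u dx = 0).


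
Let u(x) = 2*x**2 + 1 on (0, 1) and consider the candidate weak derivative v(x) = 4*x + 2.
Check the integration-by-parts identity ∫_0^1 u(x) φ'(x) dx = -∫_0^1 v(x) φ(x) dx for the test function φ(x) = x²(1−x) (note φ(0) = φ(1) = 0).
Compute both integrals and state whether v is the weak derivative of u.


LHS = -1/5, RHS = -11/30. No, v is not the weak derivative of u.

u(x) = 2*x**2 + 1, classical derivative u'(x) = 4*x.
φ(x) = x²(1−x), so φ'(x) = x*(2 - 3*x).
Note φ(0) = φ(1) = 0, so the boundary term u·φ vanishes.
LHS = ∫_0^1 u(x) φ'(x) dx = ∫_0^1 (-6*x^4 + 4*x^3 - 3*x^2 + 2*x) dx. Term by term:
  ∫_0^1 -6*x^4 dx = -6/5;  ∫_0^1 4*x^3 dx = 1;  ∫_0^1 -3*x^2 dx = -1;
  ∫_0^1 2*x dx = 1.
Sum: -6/5 + 1 − 1 + 1 = -1/5.
So LHS = -1/5.
∫_0^1 v(x) φ(x) dx = ∫_0^1 (-4*x^4 + 2*x^3 + 2*x^2) dx. Term by term:
  ∫_0^1 -4*x^4 dx = -4/5;  ∫_0^1 2*x^3 dx = 1/2;  ∫_0^1 2*x^2 dx = 2/3.
Sum: -4/5 + 1/2 + 2/3 = 11/30.
So RHS = -∫_0^1 v(x) φ(x) dx = -11/30.
LHS − RHS = 1/6 ≠ 0, so the identity fails.
(For a valid weak derivative the identity must hold for EVERY test function, in particular this one. The failure shows v is NOT the weak derivative of u.)
Correct weak derivative would be u'(x) = 4*x.


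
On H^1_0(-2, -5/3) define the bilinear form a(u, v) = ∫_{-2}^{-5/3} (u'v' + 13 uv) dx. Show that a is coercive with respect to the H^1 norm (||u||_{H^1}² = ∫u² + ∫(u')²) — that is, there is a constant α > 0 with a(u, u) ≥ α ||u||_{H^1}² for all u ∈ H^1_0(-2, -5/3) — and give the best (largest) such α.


α = 1

Coercivity of a(·,·) on H^1_0(-2, -5/3) means a(u, u) ≥ α ||u||_{H^1}² for every u ∈ H^1_0.
The interval has length L = 1/3, and Poincaré/coercivity depend only on L. Here a(u, u) = ∫(u')² + (13)·∫u².
Here c = 13 ≥ 1, so a(u,u) = ∫(u')² + c∫u² ≥ ∫(u')² + ∫u² = ||u||_{H^1}², i.e. α = 1 works. No larger α is possible: a(u,u) ≥ α||u||_{H^1}² means (1−α)∫(u')² ≥ (α−c)∫u², and for the modes u_n = sin(nπ(x−x₀)/L) (x₀ the left endpoint) one has ∫u_n²/∫(u_n')² = (L/(nπ))² → 0, so a(u_n,u_n)/||u_n||_{H^1}² → 1. Hence the optimal constant is α = 1.
Therefore α = 1.


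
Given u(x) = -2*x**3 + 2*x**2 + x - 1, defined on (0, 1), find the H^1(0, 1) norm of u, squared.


||u||_{H^1}^2 = 62/35

The H^1 norm (squared) on an interval (0, L) is
  ||u||_{H^1}^2 = ∫_0^L u(x)^2 dx + ∫_0^L u'(x)^2 dx.
Compute u'(x) = -6*x**2 + 4*x + 1.
Then u(x)^2 = 4*x**6 - 8*x**5 + 8*x**3 - 3*x**2 - 2*x + 1 and u'(x)^2 = 36*x**4 - 48*x**3 + 4*x**2 + 8*x + 1.
Integrate each monomial from 0 to 1 using ∫_0^1 c·x^n dx = c·1^(n+1)/(n+1):
  ∫_0^1 u(x)^2 dx = ∫_0^1 (4*x^6 - 8*x^5 + 8*x^3 - 3*x^2 - 2*x + 1) dx. Term by term:
    ∫_0^1 4*x^6 dx = 4/7;  ∫_0^1 -8*x^5 dx = -4/3;  ∫_0^1 8*x^3 dx = 2;
    ∫_0^1 -3*x^2 dx = -1;  ∫_0^1 -2*x dx = -1;  ∫_0^1 1 dx = 1.
  Sum: 4/7 − 4/3 + 2 − 1 − 1 + 1 = 5/21.
  ∫_0^1 u'(x)^2 dx = ∫_0^1 (36*x^4 - 48*x^3 + 4*x^2 + 8*x + 1) dx. Term by term:
    ∫_0^1 36*x^4 dx = 36/5;  ∫_0^1 -48*x^3 dx = -12;  ∫_0^1 4*x^2 dx = 4/3;
    ∫_0^1 8*x dx = 4;  ∫_0^1 1 dx = 1.
  Sum: 36/5 − 12 + 4/3 + 4 + 1 = 23/15.
Adding: ||u||_{H^1}^2 = 5/21 + 23/15 = 62/35.


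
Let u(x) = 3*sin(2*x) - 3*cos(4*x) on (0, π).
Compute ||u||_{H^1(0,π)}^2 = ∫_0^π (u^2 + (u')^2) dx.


||u||_{H^1(0,π)}^2 = 99*π

u'(x) = 12*sin(4*x) + 6*cos(2*x).
Expand u² and (u')² and integrate term by term on (0, π), using: for integers n ≥ 1, ∫_0^π sin²(nx) dx = ∫_0^π cos²(nx) dx = π/2; for n ≠ n', ∫_0^π sin(nx)sin(n'x) dx = ∫_0^π cos(nx)cos(n'x) dx = 0; and by product-to-sum, ∫_0^π sin(nx)cos(n'x) dx = ½∫_0^π [sin((n+n')x) + sin((n−n')x)] dx, which is 0 when n+n' is even and 2n/(n²−n'²) when n+n' is odd (it need not vanish on (0, π)).
  u² squared terms: (-3)²·∫cos(4x)² dx = 9·π/2 = 9*π/2;  (3)²·∫sin(2x)² dx = 9·π/2 = 9*π/2.
  u² cross terms: 2·(-3)·(3)·∫cos(4x)·sin(2x) dx = -18·(0) = 0.
  So ∫_0^π u² dx = 9*π/2 + 9*π/2 + 0 = 9*π.
  (u')² squared terms: (6)²·∫cos(2x)² dx = 36·π/2 = 18*π;  (12)²·∫sin(4x)² dx = 144·π/2 = 72*π.
  (u')² cross terms: 2·(6)·(12)·∫cos(2x)·sin(4x) dx = 144·(0) = 0.
  So ∫_0^π (u')² dx = 18*π + 72*π + 0 = 90*π.
||u||_{H^1}^2 = (9*π) + (90*π) = 99*π.


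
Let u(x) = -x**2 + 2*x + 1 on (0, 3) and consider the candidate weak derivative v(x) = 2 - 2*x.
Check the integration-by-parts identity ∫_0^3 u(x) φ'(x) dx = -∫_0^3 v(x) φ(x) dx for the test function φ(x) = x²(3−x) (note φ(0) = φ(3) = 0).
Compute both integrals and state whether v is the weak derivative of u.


LHS = 54/5, RHS = 54/5. Yes, v = u' weakly.

u(x) = -x**2 + 2*x + 1, classical derivative u'(x) = 2 - 2*x.
φ(x) = x²(3−x), so φ'(x) = 3*x*(2 - x).
Note φ(0) = φ(3) = 0, so the boundary term u·φ vanishes.
LHS = ∫_0^3 u(x) φ'(x) dx = ∫_0^3 (3*x^4 - 12*x^3 + 9*x^2 + 6*x) dx. Term by term:
  ∫_0^3 3*x^4 dx = 729/5;  ∫_0^3 -12*x^3 dx = -243;  ∫_0^3 9*x^2 dx = 81;
  ∫_0^3 6*x dx = 27.
Sum: 729/5 − 243 + 81 + 27 = 54/5.
So LHS = 54/5.
∫_0^3 v(x) φ(x) dx = ∫_0^3 (2*x^4 - 8*x^3 + 6*x^2) dx. Term by term:
  ∫_0^3 2*x^4 dx = 486/5;  ∫_0^3 -8*x^3 dx = -162;  ∫_0^3 6*x^2 dx = 54.
Sum: 486/5 − 162 + 54 = -54/5.
So RHS = -∫_0^3 v(x) φ(x) dx = 54/5.
LHS = RHS, so the identity holds for this test φ.
Moreover u is smooth here and v(x) = u'(x) = 2 - 2*x pointwise, so the identity holds for every test function. Hence v is the weak derivative of u.


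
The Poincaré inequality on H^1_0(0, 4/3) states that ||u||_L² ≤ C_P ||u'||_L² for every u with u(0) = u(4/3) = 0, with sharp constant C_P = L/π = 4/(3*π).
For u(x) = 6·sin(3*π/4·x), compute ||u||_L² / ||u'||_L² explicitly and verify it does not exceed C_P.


||u||_L² / ||u'||_L² = 4/(3*π) = C_P.

u(x) = 6·sin(3*π/4·x), so u'(x) = 9*π*cos(3*π*x/4)/2.
Writing u(x) = A·sin(kπx/L) with A = 6 and k = 1, use ∫_0^L sin²(kπx/L) dx = L/2 and ∫_0^L cos²(kπx/L) dx = L/2.
u² = 36·sin²(3*π/4·x) and (u')² = 81*π^2/4·cos²(3*π/4·x), and each of sin², cos² integrates to L/2 = 2/3 over (0, 4/3).
∫_0^4/3 u² dx = 24, so ||u||_L² = 2*sqrt(6).
∫_0^4/3 (u')² dx = 27*π^2/2, so ||u'||_L² = 3*sqrt(6)*π/2.
Ratio ||u||_L² / ||u'||_L² = 4/(3*π).
Sharp Poincaré constant on H^1_0(0, 4/3) is C_P = L/π = 4/(3*π), achieved by sin(3*π/4·x).
This is the k = 1 eigenfunction (up to amplitude), so the ratio equals the sharp Poincaré constant exactly.


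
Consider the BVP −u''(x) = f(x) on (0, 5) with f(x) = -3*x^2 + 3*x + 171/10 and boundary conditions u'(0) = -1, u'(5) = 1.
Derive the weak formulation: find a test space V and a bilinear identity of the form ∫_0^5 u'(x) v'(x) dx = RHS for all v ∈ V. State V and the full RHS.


V = H^1(0, 5) (v unrestricted at boundary; u is determined up to an additive constant); weak form: ∫_0^5 u'v' dx = ∫_0^5 (-3*x^2 + 3*x + 171/10) v dx + v(5) + v(0) for all v ∈ V.

Multiply both sides by a test function v and integrate from 0 to 5:
  ∫_0^5 −u''(x) v(x) dx = ∫_0^5 f(x) v(x) dx.
Integrate the LHS by parts once:
  ∫_0^5 −u'' v dx = −[u'(x) v(x)]_0^5 + ∫_0^5 u'(x) v'(x) dx.
Thus ∫_0^5 u'(x) v'(x) dx = ∫_0^5 f(x) v(x) dx + [u'(x) v(x)]_0^5.
Choose V so that boundary terms are either known or forced to vanish.
u has inhomogeneous Neumann u'(0) = -1, u'(5) = 1. [u' v]_0^5 = (1)·v(5) − (-1)·v(0) = v(5) + v(0). Take V = H^1(0, 5); boundary term becomes part of RHS.
Weak formulation: find u (satisfying any essential BC) such that ∫_0^5 u'(x) v'(x) dx = ∫_0^5 f v dx + v(5) + v(0) for all v ∈ V (Neumann data are natural BCs: they enter the RHS as boundary terms).
Substituting f(x) = -3*x^2 + 3*x + 171/10, the right-hand side is ∫_0^5 (-3*x^2 + 3*x + 171/10) v dx + v(5) + v(0).
Compatibility check (pure Neumann): taking v ≡ 1 ∈ V gives 0 = ∫_0^5 f dx + (1) − (-1), i.e. ∫_0^5 f dx must equal u'(0) − u'(5) = -2. Indeed ∫_0^5 (-3*x^2 + 3*x + 171/10) dx = -2, so the data are compatible. The solution is then unique only up to an additive constant (fix it e.g. by requiring ∫_0^5 u dx = 0).


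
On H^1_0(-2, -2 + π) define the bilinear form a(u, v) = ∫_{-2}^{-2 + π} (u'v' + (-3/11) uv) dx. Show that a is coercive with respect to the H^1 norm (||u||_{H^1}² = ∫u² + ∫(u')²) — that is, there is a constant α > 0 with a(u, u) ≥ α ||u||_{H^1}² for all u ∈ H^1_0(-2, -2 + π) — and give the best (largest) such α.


α = 4/11

Coercivity of a(·,·) on H^1_0(-2, -2 + π) means a(u, u) ≥ α ||u||_{H^1}² for every u ∈ H^1_0.
The interval has length L = π, and Poincaré/coercivity depend only on L. Here a(u, u) = ∫(u')² + (-3/11)·∫u².
Here c = -3/11 < 0 with |c| < (π/L)² = 1, so coercivity still holds. The condition a(u,u) ≥ α||u||_{H^1}² reads (1−α)∫(u')² ≥ (α−c)∫u². Any admissible α is ≤ 1 (rapidly oscillating u have ∫u²/∫(u')² → 0), and α = 1 would force 0 ≥ (1−c)∫u², impossible since c < 1; so 1−α > 0. By the sharp Poincaré inequality on H^1_0 of an interval of length L, ∫(u')² ≥ (π/L)²∫u² with equality for the first sine mode sin(π(x−x₀)/L) (x₀ the left endpoint), so the inequality holds for all u iff (1−α)(π/L)² ≥ α − c, i.e. α ≤ ((π/L)² + c)/((π/L)² + 1) = (1 + c(L/π)²)/(1 + (L/π)²). (Direct route, valid since c ≤ 0: Poincaré gives c∫u² ≥ c(L/π)²∫(u')², so a(u,u) ≥ (1 + c(L/π)²)∫(u')², while ||u||_{H^1}² ≤ (1 + (L/π)²)∫(u')²; dividing yields the same α.) With (π/L)² = 1 and c = -3/11, the largest admissible constant is α = ((π/L)² + c)/((π/L)² + 1).
Simplifying, α = 4/11.


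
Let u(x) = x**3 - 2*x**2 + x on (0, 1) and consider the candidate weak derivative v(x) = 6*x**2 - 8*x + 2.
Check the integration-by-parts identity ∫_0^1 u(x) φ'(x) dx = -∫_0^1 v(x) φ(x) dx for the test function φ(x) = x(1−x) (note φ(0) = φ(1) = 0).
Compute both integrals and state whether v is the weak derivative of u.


LHS = 1/60, RHS = 1/30. No, v is not the weak derivative of u.

u(x) = x**3 - 2*x**2 + x, classical derivative u'(x) = 3*x**2 - 4*x + 1.
φ(x) = x(1−x), so φ'(x) = 1 - 2*x.
Note φ(0) = φ(1) = 0, so the boundary term u·φ vanishes.
LHS = ∫_0^1 u(x) φ'(x) dx = ∫_0^1 (-2*x^4 + 5*x^3 - 4*x^2 + x) dx. Term by term:
  ∫_0^1 -2*x^4 dx = -2/5;  ∫_0^1 5*x^3 dx = 5/4;  ∫_0^1 -4*x^2 dx = -4/3;
  ∫_0^1 x dx = 1/2.
Sum: -2/5 + 5/4 − 4/3 + 1/2 = 1/60.
So LHS = 1/60.
∫_0^1 v(x) φ(x) dx = ∫_0^1 (-6*x^4 + 14*x^3 - 10*x^2 + 2*x) dx. Term by term:
  ∫_0^1 -6*x^4 dx = -6/5;  ∫_0^1 14*x^3 dx = 7/2;  ∫_0^1 -10*x^2 dx = -10/3;
  ∫_0^1 2*x dx = 1.
Sum: -6/5 + 7/2 − 10/3 + 1 = -1/30.
So RHS = -∫_0^1 v(x) φ(x) dx = 1/30.
LHS − RHS = -1/60 ≠ 0, so the identity fails.
(For a valid weak derivative the identity must hold for EVERY test function, in particular this one. The failure shows v is NOT the weak derivative of u.)
Correct weak derivative would be u'(x) = 3*x**2 - 4*x + 1.


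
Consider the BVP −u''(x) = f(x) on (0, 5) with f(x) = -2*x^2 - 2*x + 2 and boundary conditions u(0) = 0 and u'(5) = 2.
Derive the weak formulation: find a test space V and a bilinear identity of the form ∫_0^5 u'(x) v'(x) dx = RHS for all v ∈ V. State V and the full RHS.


V = {v ∈ H^1(0, 5) : v(0) = 0} (test functions vanish at x = 0 where u is specified); weak form: ∫_0^5 u'v' dx = ∫_0^5 (-2*x^2 - 2*x + 2) v dx + 2·v(5) for all v ∈ V.

Multiply both sides by a test function v and integrate from 0 to 5:
  ∫_0^5 −u''(x) v(x) dx = ∫_0^5 f(x) v(x) dx.
Integrate the LHS by parts once:
  ∫_0^5 −u'' v dx = −[u'(x) v(x)]_0^5 + ∫_0^5 u'(x) v'(x) dx.
Thus ∫_0^5 u'(x) v'(x) dx = ∫_0^5 f(x) v(x) dx + [u'(x) v(x)]_0^5.
Choose V so that boundary terms are either known or forced to vanish.
Mixed BC: u(0) = 0 (Dirichlet) and u'(5) = 2 (Neumann). Define V = {v ∈ H^1(0, 5) : v(0) = 0}. Then [u' v]_0^5 = u'(5)·v(5) − u'(0)·0 = 2·v(5).
Weak formulation: find u (satisfying any essential BC) such that ∫_0^5 u'(x) v'(x) dx = ∫_0^5 f v dx + 2·v(5) for all v ∈ V (Dirichlet at 0 absorbed into V; Neumann datum at x = 5 contributes the boundary term).
Substituting f(x) = -2*x^2 - 2*x + 2, the right-hand side is ∫_0^5 (-2*x^2 - 2*x + 2) v dx + 2·v(5).


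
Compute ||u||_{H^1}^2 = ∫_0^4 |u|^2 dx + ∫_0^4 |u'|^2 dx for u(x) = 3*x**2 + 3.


||u||_{H^1}^2 = 15156/5

The H^1 norm (squared) on an interval (0, L) is
  ||u||_{H^1}^2 = ∫_0^L u(x)^2 dx + ∫_0^L u'(x)^2 dx.
Compute u'(x) = 6*x.
Then u(x)^2 = 9*x**4 + 18*x**2 + 9 and u'(x)^2 = 36*x**2.
Integrate each monomial from 0 to 4 using ∫_0^4 c·x^n dx = c·4^(n+1)/(n+1):
  ∫_0^4 u(x)^2 dx = ∫_0^4 (9*x^4 + 18*x^2 + 9) dx. Term by term:
    ∫_0^4 9*x^4 dx = 9216/5;  ∫_0^4 18*x^2 dx = 384;  ∫_0^4 9 dx = 36.
  Sum: 9216/5 + 384 + 36 = 11316/5.
  ∫_0^4 u'(x)^2 dx = ∫_0^4 (36*x^2) dx. Term by term:
    ∫_0^4 36*x^2 dx = 768.
Adding: ||u||_{H^1}^2 = 11316/5 + 768 = 15156/5.


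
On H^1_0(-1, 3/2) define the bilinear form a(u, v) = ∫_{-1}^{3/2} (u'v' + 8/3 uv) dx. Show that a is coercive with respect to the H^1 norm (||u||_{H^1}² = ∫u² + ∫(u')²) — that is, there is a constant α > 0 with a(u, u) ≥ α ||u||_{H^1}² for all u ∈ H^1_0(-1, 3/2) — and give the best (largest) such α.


α = 1

Coercivity of a(·,·) on H^1_0(-1, 3/2) means a(u, u) ≥ α ||u||_{H^1}² for every u ∈ H^1_0.
The interval has length L = 5/2, and Poincaré/coercivity depend only on L. Here a(u, u) = ∫(u')² + (8/3)·∫u².
Here c = 8/3 ≥ 1, so a(u,u) = ∫(u')² + c∫u² ≥ ∫(u')² + ∫u² = ||u||_{H^1}², i.e. α = 1 works. No larger α is possible: a(u,u) ≥ α||u||_{H^1}² means (1−α)∫(u')² ≥ (α−c)∫u², and for the modes u_n = sin(nπ(x−x₀)/L) (x₀ the left endpoint) one has ∫u_n²/∫(u_n')² = (L/(nπ))² → 0, so a(u_n,u_n)/||u_n||_{H^1}² → 1. Hence the optimal constant is α = 1.
Therefore α = 1.


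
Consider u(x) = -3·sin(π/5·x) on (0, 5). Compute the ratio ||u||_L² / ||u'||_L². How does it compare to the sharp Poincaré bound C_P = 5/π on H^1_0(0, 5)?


||u||_L² / ||u'||_L² = 5/π = C_P.

u(x) = -3·sin(π/5·x), so u'(x) = -3*π*cos(π*x/5)/5.
Writing u(x) = A·sin(kπx/L) with A = -3 and k = 1, use ∫_0^L sin²(kπx/L) dx = L/2 and ∫_0^L cos²(kπx/L) dx = L/2.
u² = 9·sin²(π/5·x) and (u')² = 9*π^2/25·cos²(π/5·x), and each of sin², cos² integrates to L/2 = 5/2 over (0, 5).
∫_0^5 u² dx = 45/2, so ||u||_L² = 3*sqrt(10)/2.
∫_0^5 (u')² dx = 9*π^2/10, so ||u'||_L² = 3*sqrt(10)*π/10.
Ratio ||u||_L² / ||u'||_L² = 5/π.
Sharp Poincaré constant on H^1_0(0, 5) is C_P = L/π = 5/π, achieved by sin(π/5·x).
This is the k = 1 eigenfunction (up to amplitude), so the ratio equals the sharp Poincaré constant exactly.


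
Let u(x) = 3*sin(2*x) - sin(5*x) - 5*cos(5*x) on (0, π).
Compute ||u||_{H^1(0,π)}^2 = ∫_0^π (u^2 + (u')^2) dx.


||u||_{H^1(0,π)}^2 = 1040/7 + 721*π/2

u'(x) = 25*sin(5*x) + 6*cos(2*x) - 5*cos(5*x).
Expand u² and (u')² and integrate term by term on (0, π), using: for integers n ≥ 1, ∫_0^π sin²(nx) dx = ∫_0^π cos²(nx) dx = π/2; for n ≠ n', ∫_0^π sin(nx)sin(n'x) dx = ∫_0^π cos(nx)cos(n'x) dx = 0; and by product-to-sum, ∫_0^π sin(nx)cos(n'x) dx = ½∫_0^π [sin((n+n')x) + sin((n−n')x)] dx, which is 0 when n+n' is even and 2n/(n²−n'²) when n+n' is odd (it need not vanish on (0, π)).
  u² squared terms: (-1)²·∫sin(5x)² dx = 1·π/2 = π/2;  (-5)²·∫cos(5x)² dx = 25·π/2 = 25*π/2;  (3)²·∫sin(2x)² dx = 9·π/2 = 9*π/2.
  u² cross terms: 2·(-1)·(-5)·∫sin(5x)·cos(5x) dx = 10·(0) = 0;  2·(-1)·(3)·∫sin(5x)·sin(2x) dx = -6·(0) = 0;  2·(-5)·(3)·∫cos(5x)·sin(2x) dx = -30·(-4/21) = 40/7.
  So ∫_0^π u² dx = π/2 + 25*π/2 + 9*π/2 + 0 + 0 + 40/7 = 40/7 + 35*π/2.
  (u')² squared terms: (-5)²·∫cos(5x)² dx = 25·π/2 = 25*π/2;  (6)²·∫cos(2x)² dx = 36·π/2 = 18*π;  (25)²·∫sin(5x)² dx = 625·π/2 = 625*π/2.
  (u')² cross terms: 2·(-5)·(6)·∫cos(5x)·cos(2x) dx = -60·(0) = 0;  2·(-5)·(25)·∫cos(5x)·sin(5x) dx = -250·(0) = 0;  2·(6)·(25)·∫cos(2x)·sin(5x) dx = 300·(10/21) = 1000/7.
  So ∫_0^π (u')² dx = 25*π/2 + 18*π + 625*π/2 + 0 + 0 + 1000/7 = 1000/7 + 343*π.
||u||_{H^1}^2 = (40/7 + 35*π/2) + (1000/7 + 343*π) = 1040/7 + 721*π/2.


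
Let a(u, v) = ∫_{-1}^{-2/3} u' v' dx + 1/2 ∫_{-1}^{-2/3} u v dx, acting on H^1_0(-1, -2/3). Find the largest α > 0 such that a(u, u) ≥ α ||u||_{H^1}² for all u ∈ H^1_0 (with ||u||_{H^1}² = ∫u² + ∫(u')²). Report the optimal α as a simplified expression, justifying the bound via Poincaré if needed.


α = (1 + 18*π^2)/(2*(1 + 9*π^2))

Coercivity of a(·,·) on H^1_0(-1, -2/3) means a(u, u) ≥ α ||u||_{H^1}² for every u ∈ H^1_0.
The interval has length L = 1/3, and Poincaré/coercivity depend only on L. Here a(u, u) = ∫(u')² + (1/2)·∫u².
Here 0 < c = 1/2 < 1. The condition a(u,u) ≥ α||u||_{H^1}² reads (1−α)∫(u')² ≥ (α−c)∫u². Any admissible α is ≤ 1 (rapidly oscillating u have ∫u²/∫(u')² → 0), and α = 1 would force 0 ≥ (1−c)∫u², impossible since c < 1; so 1−α > 0. By the sharp Poincaré inequality on H^1_0 of an interval of length L, ∫(u')² ≥ (π/L)²∫u² with equality for the first sine mode sin(π(x−x₀)/L) (x₀ the left endpoint), so the inequality holds for all u iff (1−α)(π/L)² ≥ α − c, i.e. α ≤ ((π/L)² + c)/((π/L)² + 1) = (1 + c(L/π)²)/(1 + (L/π)²). With (π/L)² = 9*π^2 and c = 1/2, the largest admissible constant is α = ((π/L)² + c)/((π/L)² + 1).
Simplifying, α = (1 + 18*π^2)/(2*(1 + 9*π^2)).


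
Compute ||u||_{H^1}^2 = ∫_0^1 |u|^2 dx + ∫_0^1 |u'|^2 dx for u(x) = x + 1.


||u||_{H^1}^2 = 10/3

The H^1 norm (squared) on an interval (0, L) is
  ||u||_{H^1}^2 = ∫_0^L u(x)^2 dx + ∫_0^L u'(x)^2 dx.
Compute u'(x) = 1.
Then u(x)^2 = x**2 + 2*x + 1 and u'(x)^2 = 1.
Integrate each monomial from 0 to 1 using ∫_0^1 c·x^n dx = c·1^(n+1)/(n+1):
  ∫_0^1 u(x)^2 dx = ∫_0^1 (x^2 + 2*x + 1) dx. Term by term:
    ∫_0^1 x^2 dx = 1/3;  ∫_0^1 2*x dx = 1;  ∫_0^1 1 dx = 1.
  Sum: 1/3 + 1 + 1 = 7/3.
  ∫_0^1 u'(x)^2 dx = ∫_0^1 (1) dx. Term by term:
    ∫_0^1 1 dx = 1.
Adding: ||u||_{H^1}^2 = 7/3 + 1 = 10/3.


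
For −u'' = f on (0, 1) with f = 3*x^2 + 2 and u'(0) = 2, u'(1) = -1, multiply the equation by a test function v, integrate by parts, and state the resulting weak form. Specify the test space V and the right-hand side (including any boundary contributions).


V = H^1(0, 1) (v unrestricted at boundary; u is determined up to an additive constant); weak form: ∫_0^1 u'v' dx = ∫_0^1 (3*x^2 + 2) v dx − v(1) − 2·v(0) for all v ∈ V.

Multiply both sides by a test function v and integrate from 0 to 1:
  ∫_0^1 −u''(x) v(x) dx = ∫_0^1 f(x) v(x) dx.
Integrate the LHS by parts once:
  ∫_0^1 −u'' v dx = −[u'(x) v(x)]_0^1 + ∫_0^1 u'(x) v'(x) dx.
Thus ∫_0^1 u'(x) v'(x) dx = ∫_0^1 f(x) v(x) dx + [u'(x) v(x)]_0^1.
Choose V so that boundary terms are either known or forced to vanish.
u has inhomogeneous Neumann u'(0) = 2, u'(1) = -1. [u' v]_0^1 = (-1)·v(1) − (2)·v(0) = − v(1) − 2·v(0). Take V = H^1(0, 1); boundary term becomes part of RHS.
Weak formulation: find u (satisfying any essential BC) such that ∫_0^1 u'(x) v'(x) dx = ∫_0^1 f v dx − v(1) − 2·v(0) for all v ∈ V (Neumann data are natural BCs: they enter the RHS as boundary terms).
Substituting f(x) = 3*x^2 + 2, the right-hand side is ∫_0^1 (3*x^2 + 2) v dx − v(1) − 2·v(0).
Compatibility check (pure Neumann): taking v ≡ 1 ∈ V gives 0 = ∫_0^1 f dx + (-1) − (2), i.e. ∫_0^1 f dx must equal u'(0) − u'(1) = 3. Indeed ∫_0^1 (3*x^2 + 2) dx = 3, so the data are compatible. The solution is then unique only up to an additive constant (fix it e.g. by requiring ∫_0^1 u dx = 0).


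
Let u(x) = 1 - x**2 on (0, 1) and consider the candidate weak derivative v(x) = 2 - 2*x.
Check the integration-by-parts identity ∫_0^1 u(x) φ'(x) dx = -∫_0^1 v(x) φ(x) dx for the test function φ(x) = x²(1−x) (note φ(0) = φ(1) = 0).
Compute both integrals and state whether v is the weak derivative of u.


LHS = 1/10, RHS = -1/15. No, v is not the weak derivative of u.

u(x) = 1 - x**2, classical derivative u'(x) = -2*x.
φ(x) = x²(1−x), so φ'(x) = x*(2 - 3*x).
Note φ(0) = φ(1) = 0, so the boundary term u·φ vanishes.
LHS = ∫_0^1 u(x) φ'(x) dx = ∫_0^1 (3*x^4 - 2*x^3 - 3*x^2 + 2*x) dx. Term by term:
  ∫_0^1 3*x^4 dx = 3/5;  ∫_0^1 -2*x^3 dx = -1/2;  ∫_0^1 -3*x^2 dx = -1;
  ∫_0^1 2*x dx = 1.
Sum: 3/5 − 1/2 − 1 + 1 = 1/10.
So LHS = 1/10.
∫_0^1 v(x) φ(x) dx = ∫_0^1 (2*x^4 - 4*x^3 + 2*x^2) dx. Term by term:
  ∫_0^1 2*x^4 dx = 2/5;  ∫_0^1 -4*x^3 dx = -1;  ∫_0^1 2*x^2 dx = 2/3.
Sum: 2/5 − 1 + 2/3 = 1/15.
So RHS = -∫_0^1 v(x) φ(x) dx = -1/15.
LHS − RHS = 1/6 ≠ 0, so the identity fails.
(For a valid weak derivative the identity must hold for EVERY test function, in particular this one. The failure shows v is NOT the weak derivative of u.)
Correct weak derivative would be u'(x) = -2*x.
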